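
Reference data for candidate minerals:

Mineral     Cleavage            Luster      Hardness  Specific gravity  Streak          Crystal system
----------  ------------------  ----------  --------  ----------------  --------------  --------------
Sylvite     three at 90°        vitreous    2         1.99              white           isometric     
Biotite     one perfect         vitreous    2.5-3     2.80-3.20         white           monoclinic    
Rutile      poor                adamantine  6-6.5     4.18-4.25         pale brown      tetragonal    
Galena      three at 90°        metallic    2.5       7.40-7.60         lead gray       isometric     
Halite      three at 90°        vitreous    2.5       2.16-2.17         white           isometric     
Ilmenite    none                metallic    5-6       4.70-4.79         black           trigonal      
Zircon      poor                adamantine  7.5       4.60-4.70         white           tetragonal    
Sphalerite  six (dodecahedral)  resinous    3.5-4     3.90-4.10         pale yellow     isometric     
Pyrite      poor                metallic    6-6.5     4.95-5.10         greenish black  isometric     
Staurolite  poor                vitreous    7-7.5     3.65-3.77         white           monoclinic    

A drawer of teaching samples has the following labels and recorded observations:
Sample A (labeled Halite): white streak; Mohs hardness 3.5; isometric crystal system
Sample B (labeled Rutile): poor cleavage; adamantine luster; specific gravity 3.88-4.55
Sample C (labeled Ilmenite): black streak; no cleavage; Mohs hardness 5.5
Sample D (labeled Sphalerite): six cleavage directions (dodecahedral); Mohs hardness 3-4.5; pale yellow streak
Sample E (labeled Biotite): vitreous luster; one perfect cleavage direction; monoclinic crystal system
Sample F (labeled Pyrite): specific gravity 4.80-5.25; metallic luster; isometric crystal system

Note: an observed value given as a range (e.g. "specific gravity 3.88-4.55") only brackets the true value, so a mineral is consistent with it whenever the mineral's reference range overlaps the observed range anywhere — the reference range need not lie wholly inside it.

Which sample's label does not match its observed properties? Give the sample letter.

A

Sample A: Halite has hardness 2.5, but the record shows Mohs hardness 3.5 — this label is wrong.
Sample B: observations are consistent with Rutile.
Sample C: observations are consistent with Ilmenite.
Sample D: observations are consistent with Sphalerite.
Sample E: observations are consistent with Biotite.
Sample F: observations are consistent with Pyrite.
Only sample A is inconsistent with its label.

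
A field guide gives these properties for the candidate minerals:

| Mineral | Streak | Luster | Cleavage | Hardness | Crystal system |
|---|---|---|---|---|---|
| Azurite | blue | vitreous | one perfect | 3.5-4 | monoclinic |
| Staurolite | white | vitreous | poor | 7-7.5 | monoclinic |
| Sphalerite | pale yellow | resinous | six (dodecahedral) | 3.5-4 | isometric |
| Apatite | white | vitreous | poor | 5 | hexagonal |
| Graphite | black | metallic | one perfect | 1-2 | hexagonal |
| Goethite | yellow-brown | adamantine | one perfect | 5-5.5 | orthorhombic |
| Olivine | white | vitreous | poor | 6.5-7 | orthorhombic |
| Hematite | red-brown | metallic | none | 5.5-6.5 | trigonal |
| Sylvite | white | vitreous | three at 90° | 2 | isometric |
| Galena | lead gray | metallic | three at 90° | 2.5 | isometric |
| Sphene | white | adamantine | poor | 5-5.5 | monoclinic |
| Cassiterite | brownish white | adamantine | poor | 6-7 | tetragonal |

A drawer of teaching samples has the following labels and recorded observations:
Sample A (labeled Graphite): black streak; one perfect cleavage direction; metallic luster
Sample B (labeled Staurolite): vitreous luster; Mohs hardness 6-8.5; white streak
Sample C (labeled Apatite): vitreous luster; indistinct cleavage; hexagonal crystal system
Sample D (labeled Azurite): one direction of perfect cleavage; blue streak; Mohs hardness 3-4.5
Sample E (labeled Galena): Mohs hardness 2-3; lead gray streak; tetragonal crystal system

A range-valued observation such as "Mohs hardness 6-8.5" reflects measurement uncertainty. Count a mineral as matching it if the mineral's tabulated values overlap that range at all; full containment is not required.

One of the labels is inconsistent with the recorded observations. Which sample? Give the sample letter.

Sample A: every observation is compatible with the reference values for Graphite.
Sample B: every observation is compatible with the reference values for Staurolite.
Sample C: every observation is compatible with the reference values for Apatite.
Sample D: every observation is compatible with the reference values for Azurite.
Sample E: Galena has isometric system, but the record shows tetragonal crystal system — this label is wrong.
The mislabeled specimen is E.

E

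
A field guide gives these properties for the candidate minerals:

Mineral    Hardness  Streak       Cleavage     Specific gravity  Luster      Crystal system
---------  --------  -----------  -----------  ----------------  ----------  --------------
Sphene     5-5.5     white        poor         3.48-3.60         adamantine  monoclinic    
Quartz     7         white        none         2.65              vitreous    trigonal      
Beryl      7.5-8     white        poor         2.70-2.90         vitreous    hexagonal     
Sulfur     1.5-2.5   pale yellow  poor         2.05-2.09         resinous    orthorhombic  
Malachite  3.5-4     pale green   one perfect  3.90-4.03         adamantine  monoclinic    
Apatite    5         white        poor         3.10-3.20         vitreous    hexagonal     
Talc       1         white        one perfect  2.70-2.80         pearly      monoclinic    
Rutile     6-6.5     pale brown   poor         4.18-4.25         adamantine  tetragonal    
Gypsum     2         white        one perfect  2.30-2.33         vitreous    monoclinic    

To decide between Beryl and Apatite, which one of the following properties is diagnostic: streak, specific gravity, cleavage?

Streak: both white — shared.
Specific gravity: Beryl 2.70-2.90, Apatite 3.10-3.20 — these differ.
Cleavage: both poor — shared.
Specific gravity is the diagnostic property here.

specific gravity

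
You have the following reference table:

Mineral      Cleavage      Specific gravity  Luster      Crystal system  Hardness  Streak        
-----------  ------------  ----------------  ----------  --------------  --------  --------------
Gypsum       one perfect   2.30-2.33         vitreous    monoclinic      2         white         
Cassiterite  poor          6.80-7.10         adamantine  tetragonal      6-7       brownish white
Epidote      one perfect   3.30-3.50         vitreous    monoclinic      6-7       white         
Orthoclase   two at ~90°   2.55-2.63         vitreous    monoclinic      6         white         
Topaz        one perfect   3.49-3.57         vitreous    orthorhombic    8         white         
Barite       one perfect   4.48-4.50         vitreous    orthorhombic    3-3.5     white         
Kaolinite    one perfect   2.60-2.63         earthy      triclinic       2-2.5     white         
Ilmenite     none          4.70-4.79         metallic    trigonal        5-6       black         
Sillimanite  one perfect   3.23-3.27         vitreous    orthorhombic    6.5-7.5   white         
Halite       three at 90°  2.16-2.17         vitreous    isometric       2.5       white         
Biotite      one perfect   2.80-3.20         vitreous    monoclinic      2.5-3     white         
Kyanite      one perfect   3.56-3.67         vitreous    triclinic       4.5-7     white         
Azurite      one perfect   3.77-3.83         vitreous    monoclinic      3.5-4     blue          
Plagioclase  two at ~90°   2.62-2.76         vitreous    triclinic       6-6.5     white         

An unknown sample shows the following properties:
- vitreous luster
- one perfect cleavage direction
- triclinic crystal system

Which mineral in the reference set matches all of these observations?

Vitreous luster is inconsistent with Cassiterite, Kaolinite, Ilmenite.
One perfect cleavage direction eliminates Orthoclase, Halite, Plagioclase.
Triclinic crystal system: leaves Kyanite.
Kyanite is the sole remaining match.

Kyanite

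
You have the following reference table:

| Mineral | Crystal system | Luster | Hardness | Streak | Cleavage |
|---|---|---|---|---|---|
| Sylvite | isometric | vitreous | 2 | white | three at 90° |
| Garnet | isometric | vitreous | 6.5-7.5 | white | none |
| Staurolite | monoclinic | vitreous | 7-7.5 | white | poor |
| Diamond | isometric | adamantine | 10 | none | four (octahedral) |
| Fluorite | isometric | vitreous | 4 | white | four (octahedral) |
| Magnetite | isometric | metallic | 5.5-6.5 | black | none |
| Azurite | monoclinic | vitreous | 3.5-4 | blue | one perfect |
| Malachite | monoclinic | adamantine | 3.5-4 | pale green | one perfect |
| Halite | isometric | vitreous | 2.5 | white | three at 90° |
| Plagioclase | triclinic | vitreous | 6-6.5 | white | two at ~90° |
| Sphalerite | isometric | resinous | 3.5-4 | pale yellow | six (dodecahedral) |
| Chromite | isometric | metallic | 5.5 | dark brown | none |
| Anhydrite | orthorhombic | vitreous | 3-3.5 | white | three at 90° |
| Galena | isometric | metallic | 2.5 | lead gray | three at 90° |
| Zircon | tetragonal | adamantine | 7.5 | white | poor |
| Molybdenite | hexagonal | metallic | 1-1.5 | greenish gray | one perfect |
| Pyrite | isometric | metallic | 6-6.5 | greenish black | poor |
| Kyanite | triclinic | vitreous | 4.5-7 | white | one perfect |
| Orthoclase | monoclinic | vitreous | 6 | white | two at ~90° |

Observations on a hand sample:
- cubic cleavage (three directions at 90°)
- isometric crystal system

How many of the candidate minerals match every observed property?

3

Cubic cleavage (three directions at 90°): Sylvite, Halite, Anhydrite, Galena remain.
Isometric crystal system rules out Anhydrite.
Consistent with every observation: Galena, Halite, Sylvite.
That is 3 minerals.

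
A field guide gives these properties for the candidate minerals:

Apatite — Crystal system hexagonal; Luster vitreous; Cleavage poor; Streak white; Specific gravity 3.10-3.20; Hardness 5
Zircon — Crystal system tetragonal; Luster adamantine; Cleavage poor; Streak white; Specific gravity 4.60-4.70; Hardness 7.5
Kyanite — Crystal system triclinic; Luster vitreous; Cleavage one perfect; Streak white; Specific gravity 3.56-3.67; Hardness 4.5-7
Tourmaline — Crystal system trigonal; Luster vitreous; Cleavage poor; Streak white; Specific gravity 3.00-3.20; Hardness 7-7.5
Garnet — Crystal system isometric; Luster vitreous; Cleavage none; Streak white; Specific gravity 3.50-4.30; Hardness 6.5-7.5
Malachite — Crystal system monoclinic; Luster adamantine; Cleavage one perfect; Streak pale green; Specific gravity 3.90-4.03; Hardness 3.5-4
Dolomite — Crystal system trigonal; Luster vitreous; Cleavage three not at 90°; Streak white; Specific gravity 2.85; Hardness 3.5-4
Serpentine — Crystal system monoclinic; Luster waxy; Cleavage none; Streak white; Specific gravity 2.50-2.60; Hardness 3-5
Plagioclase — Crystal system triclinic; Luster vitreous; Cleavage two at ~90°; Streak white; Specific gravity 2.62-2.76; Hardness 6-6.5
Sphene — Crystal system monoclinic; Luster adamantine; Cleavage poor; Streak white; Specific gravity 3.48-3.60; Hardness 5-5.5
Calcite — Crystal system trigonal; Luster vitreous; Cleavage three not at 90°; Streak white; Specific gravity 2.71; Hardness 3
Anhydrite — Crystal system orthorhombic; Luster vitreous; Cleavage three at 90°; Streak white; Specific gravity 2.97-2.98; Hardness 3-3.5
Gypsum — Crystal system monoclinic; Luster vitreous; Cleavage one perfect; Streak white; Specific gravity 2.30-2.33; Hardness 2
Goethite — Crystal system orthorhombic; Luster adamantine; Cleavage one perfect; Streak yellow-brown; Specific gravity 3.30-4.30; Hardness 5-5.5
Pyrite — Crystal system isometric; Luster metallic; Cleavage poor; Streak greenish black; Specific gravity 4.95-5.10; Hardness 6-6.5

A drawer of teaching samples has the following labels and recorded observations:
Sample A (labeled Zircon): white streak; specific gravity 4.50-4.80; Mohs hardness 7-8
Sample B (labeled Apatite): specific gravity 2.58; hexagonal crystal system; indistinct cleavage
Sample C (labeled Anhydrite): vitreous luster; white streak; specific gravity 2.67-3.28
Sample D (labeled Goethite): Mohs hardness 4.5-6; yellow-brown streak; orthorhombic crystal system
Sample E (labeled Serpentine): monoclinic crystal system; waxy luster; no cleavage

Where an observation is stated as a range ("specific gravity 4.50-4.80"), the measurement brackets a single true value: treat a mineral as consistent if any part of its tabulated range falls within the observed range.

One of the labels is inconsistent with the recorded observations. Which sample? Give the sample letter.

Sample A: observations are consistent with Zircon.
Sample B: specific gravity 2.58 is outside the reference for Apatite (SG 3.10-3.20) — mislabeled.
Sample C: observations are consistent with Anhydrite.
Sample D: observations are consistent with Goethite.
Sample E: observations are consistent with Serpentine.
The mislabeled specimen is B.

B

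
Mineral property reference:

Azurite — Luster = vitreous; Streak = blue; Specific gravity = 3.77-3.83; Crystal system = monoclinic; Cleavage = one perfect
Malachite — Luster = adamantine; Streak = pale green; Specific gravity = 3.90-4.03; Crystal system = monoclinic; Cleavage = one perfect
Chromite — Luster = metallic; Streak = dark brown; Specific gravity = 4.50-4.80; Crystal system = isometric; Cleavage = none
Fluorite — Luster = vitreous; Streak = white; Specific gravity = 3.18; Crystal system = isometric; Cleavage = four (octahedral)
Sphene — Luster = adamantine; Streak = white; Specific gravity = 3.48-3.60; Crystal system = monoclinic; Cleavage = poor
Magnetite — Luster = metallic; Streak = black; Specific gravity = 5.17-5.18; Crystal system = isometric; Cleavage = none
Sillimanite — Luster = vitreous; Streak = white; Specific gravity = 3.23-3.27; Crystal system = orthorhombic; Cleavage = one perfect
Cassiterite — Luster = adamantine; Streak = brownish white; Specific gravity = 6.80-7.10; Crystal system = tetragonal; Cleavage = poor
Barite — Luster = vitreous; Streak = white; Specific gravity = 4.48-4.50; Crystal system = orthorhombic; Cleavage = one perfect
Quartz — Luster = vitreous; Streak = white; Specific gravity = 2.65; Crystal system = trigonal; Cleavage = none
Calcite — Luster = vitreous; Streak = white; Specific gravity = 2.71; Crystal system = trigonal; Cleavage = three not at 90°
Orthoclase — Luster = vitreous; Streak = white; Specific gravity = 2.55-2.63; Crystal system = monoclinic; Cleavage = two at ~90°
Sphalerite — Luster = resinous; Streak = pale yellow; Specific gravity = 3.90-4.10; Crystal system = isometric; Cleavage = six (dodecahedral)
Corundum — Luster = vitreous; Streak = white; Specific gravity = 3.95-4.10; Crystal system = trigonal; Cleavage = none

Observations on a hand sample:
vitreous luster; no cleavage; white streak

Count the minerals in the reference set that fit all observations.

2

Vitreous luster excludes Malachite, Chromite, Sphene, Magnetite, Cassiterite, Sphalerite.
No cleavage — only Quartz, Corundum remain.
White streak — every remaining candidate is consistent.
The minerals that satisfy all observations are Corundum, Quartz.
That is 2 minerals.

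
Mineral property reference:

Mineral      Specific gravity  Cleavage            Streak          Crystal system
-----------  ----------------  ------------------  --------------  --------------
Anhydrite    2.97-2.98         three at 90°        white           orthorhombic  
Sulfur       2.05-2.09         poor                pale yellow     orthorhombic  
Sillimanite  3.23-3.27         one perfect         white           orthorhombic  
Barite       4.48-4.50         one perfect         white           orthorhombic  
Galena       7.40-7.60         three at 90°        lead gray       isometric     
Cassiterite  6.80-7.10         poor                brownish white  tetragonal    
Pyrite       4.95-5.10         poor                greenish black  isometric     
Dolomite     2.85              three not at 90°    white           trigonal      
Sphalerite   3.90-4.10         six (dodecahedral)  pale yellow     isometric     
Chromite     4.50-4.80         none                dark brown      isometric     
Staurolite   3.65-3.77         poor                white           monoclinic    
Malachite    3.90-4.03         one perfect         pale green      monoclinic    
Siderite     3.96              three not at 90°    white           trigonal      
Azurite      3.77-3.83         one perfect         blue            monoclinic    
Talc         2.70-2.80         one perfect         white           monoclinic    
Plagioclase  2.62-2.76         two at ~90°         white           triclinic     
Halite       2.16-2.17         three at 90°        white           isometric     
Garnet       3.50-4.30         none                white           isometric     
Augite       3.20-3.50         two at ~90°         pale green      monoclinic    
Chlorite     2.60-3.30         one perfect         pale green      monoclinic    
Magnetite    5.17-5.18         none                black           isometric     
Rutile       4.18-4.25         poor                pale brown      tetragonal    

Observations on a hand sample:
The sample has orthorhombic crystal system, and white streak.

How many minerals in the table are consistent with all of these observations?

3

Orthorhombic crystal system — leaves Anhydrite, Sulfur, Sillimanite, Barite.
White streak eliminates Sulfur.
Consistent with every observation: Anhydrite, Barite, Sillimanite.
That is 3 minerals.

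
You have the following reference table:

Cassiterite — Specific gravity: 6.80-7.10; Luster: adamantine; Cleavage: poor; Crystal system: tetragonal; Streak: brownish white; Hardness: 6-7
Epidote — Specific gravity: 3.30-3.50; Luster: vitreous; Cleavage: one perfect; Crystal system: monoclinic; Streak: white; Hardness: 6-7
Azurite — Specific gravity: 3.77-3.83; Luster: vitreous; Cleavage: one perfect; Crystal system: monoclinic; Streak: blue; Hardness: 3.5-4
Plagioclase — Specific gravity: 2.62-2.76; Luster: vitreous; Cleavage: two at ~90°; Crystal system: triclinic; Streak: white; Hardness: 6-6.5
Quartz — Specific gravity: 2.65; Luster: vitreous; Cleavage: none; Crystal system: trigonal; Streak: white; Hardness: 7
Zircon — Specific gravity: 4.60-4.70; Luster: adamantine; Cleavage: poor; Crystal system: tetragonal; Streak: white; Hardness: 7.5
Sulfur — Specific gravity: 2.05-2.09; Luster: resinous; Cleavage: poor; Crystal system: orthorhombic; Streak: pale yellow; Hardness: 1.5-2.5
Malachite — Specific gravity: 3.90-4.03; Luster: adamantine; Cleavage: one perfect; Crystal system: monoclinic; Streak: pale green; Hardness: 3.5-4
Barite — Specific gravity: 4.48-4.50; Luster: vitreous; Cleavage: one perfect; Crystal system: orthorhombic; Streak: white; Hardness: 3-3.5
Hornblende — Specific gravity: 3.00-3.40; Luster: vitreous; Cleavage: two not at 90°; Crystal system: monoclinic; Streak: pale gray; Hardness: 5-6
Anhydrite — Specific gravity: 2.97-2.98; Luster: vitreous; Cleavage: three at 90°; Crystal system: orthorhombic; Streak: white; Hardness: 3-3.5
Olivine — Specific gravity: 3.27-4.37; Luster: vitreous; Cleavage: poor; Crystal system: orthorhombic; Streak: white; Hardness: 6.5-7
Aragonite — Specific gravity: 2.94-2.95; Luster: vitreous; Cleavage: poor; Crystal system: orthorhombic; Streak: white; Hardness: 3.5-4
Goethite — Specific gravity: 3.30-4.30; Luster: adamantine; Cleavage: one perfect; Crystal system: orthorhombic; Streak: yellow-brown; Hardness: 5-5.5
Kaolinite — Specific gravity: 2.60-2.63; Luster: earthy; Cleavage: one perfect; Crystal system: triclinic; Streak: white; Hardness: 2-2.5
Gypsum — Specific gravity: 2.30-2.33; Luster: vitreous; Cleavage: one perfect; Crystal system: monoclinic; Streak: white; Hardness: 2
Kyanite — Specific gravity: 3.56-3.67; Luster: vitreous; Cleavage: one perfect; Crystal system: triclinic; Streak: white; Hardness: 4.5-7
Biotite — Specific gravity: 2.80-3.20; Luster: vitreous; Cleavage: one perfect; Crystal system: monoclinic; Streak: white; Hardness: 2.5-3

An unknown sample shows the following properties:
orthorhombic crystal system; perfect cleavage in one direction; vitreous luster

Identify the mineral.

Orthorhombic crystal system — narrows the field to Sulfur, Barite, Anhydrite, Olivine, Aragonite, Goethite.
Perfect cleavage in one direction — leaves Barite, Goethite.
Vitreous luster is inconsistent with Goethite.
The only mineral consistent with every observation is Barite.

Barite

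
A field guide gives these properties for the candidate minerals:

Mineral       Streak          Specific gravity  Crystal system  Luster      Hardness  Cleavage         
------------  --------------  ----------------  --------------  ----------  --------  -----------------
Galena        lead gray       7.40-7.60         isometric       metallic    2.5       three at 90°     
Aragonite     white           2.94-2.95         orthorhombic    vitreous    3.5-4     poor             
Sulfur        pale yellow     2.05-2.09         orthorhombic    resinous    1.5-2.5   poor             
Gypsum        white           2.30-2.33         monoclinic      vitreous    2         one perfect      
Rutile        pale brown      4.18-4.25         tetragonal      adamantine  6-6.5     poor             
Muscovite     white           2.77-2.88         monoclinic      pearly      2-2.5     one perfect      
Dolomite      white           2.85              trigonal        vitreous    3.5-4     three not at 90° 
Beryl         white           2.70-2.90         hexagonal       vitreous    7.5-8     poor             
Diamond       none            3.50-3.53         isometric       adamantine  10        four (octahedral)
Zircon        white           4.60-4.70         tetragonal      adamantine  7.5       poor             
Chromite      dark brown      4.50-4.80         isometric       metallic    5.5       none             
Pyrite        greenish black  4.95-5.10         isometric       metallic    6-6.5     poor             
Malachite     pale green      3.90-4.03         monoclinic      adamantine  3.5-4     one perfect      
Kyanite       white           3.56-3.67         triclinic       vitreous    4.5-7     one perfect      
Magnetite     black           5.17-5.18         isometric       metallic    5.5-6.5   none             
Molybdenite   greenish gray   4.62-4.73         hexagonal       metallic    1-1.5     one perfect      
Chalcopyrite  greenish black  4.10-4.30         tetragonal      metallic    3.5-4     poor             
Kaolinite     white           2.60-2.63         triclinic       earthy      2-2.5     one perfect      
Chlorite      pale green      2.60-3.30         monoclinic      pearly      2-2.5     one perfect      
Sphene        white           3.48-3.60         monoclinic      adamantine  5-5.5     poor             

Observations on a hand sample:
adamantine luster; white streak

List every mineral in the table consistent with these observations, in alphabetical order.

Adamantine luster — narrows the field to Rutile, Diamond, Zircon, Malachite, Sphene.
White streak — only Zircon, Sphene remain.
Remaining candidates: Sphene, Zircon.

Sphene, Zircon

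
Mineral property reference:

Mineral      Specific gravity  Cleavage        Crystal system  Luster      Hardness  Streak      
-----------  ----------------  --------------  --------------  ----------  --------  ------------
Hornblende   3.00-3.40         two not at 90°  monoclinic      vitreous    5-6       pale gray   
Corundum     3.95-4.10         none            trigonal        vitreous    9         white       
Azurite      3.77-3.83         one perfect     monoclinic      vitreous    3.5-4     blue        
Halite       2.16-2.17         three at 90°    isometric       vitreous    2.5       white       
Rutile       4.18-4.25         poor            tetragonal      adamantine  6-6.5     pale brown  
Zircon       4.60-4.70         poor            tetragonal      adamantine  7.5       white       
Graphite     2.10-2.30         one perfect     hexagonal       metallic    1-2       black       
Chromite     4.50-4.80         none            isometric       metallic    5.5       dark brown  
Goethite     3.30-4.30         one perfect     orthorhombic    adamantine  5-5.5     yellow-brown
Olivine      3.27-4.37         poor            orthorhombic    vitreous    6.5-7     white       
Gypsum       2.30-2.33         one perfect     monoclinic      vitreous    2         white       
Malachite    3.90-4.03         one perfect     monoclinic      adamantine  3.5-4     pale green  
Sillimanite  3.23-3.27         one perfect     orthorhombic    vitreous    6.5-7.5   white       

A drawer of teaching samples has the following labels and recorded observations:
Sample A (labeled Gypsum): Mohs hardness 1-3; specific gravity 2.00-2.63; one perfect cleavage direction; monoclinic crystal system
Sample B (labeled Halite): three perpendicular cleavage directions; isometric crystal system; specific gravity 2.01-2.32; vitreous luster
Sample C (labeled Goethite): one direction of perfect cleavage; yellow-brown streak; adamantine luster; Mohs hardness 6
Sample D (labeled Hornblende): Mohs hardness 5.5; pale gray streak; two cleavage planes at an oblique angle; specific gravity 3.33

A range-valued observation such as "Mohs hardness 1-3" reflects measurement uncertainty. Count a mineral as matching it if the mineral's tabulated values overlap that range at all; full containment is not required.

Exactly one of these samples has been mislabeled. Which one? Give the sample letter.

Sample A: all recorded properties match Gypsum.
Sample B: all recorded properties match Halite.
Sample C: Goethite has hardness 5-5.5, but the record shows Mohs hardness 6 — this label is wrong.
Sample D: all recorded properties match Hornblende.
Only sample C is inconsistent with its label.

C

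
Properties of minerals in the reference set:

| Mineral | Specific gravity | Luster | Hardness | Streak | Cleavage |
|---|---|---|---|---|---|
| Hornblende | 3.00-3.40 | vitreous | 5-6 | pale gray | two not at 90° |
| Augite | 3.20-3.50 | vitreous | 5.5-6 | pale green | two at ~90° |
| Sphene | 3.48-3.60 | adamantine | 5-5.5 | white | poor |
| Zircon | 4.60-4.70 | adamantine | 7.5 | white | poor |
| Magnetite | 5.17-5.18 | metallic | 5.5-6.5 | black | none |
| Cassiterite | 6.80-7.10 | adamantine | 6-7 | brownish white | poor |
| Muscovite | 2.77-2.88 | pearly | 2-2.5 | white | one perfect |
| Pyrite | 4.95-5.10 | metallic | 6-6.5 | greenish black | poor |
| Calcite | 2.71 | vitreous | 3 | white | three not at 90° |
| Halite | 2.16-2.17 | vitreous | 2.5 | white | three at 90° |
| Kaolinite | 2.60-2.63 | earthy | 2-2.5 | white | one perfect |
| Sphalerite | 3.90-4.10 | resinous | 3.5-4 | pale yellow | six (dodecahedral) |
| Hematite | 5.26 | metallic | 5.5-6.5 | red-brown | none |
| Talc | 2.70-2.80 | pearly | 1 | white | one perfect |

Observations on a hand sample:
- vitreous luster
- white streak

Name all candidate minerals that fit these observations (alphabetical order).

Vitreous luster: narrows the field to Hornblende, Augite, Calcite, Halite.
White streak is inconsistent with Hornblende, Augite.
Consistent with every observation: Calcite, Halite.

Calcite, Halite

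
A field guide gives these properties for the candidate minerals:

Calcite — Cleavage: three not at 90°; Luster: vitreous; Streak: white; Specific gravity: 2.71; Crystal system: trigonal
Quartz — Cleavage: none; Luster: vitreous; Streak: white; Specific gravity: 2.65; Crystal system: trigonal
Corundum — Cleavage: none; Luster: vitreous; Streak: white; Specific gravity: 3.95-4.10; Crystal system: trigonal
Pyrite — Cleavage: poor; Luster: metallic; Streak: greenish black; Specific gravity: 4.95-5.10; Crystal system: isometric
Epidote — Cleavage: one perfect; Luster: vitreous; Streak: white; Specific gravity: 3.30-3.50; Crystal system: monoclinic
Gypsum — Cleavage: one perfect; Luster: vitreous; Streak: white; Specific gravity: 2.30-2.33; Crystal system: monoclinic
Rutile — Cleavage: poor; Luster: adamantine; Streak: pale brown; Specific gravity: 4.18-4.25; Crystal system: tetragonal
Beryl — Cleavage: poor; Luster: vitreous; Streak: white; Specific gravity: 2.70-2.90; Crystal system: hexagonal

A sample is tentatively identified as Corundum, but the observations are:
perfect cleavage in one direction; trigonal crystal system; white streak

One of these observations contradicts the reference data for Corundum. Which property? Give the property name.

Perfect cleavage in one direction: Corundum has cleavage none — outside the reference range.
Trigonal crystal system: Corundum has trigonal system — agrees.
White streak: Corundum has white streak — agrees.
Only the cleavage is inconsistent.

cleavage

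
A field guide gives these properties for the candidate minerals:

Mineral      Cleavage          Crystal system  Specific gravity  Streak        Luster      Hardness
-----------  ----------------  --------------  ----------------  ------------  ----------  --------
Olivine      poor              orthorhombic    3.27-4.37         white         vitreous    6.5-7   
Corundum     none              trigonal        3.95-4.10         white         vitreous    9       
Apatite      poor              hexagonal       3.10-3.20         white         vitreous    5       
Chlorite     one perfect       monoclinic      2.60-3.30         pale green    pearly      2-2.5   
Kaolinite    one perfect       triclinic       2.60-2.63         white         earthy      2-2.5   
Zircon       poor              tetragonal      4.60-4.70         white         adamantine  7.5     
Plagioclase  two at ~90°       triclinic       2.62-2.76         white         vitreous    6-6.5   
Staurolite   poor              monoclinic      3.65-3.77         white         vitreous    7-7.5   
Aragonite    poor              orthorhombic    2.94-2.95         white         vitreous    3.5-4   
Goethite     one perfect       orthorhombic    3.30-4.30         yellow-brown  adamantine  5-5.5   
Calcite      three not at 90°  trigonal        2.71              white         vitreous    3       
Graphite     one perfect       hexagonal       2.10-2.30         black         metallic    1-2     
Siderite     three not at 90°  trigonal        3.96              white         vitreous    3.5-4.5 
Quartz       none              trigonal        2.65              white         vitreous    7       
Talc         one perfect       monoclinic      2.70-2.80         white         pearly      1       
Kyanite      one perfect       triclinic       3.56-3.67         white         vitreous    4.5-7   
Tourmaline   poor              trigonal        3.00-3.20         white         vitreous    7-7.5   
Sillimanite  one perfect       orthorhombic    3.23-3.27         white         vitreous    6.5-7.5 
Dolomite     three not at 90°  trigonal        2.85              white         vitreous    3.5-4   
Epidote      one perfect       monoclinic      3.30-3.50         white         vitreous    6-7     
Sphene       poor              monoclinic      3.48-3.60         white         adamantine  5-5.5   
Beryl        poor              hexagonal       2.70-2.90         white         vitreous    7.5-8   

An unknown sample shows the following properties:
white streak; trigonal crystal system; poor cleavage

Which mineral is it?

White streak rules out Chlorite, Goethite, Graphite.
Trigonal crystal system — Corundum, Calcite, Siderite, Quartz, Tourmaline, Dolomite remain.
Poor cleavage — Tourmaline remains.
The only mineral consistent with every observation is Tourmaline.

Tourmaline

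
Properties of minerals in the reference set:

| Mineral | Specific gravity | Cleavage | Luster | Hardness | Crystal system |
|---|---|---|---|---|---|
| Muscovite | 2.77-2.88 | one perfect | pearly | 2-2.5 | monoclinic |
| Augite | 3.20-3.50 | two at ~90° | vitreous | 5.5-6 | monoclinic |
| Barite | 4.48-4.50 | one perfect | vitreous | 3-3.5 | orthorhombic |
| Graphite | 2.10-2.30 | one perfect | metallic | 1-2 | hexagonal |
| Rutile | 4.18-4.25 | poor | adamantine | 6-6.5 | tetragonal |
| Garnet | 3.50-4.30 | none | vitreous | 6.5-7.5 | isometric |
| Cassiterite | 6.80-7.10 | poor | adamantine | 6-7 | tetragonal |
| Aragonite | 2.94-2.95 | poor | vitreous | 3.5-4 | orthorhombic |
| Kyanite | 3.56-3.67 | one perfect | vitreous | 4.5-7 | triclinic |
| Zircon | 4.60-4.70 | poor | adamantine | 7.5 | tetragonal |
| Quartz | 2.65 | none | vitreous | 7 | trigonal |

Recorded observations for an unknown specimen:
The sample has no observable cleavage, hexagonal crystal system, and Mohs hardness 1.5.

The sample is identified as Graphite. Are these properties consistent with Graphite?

No observable cleavage — Graphite has cleavage one perfect; a mismatch.
Hexagonal crystal system — fits Graphite (hexagonal system).
Mohs hardness 1.5 — fits Graphite (hardness 1-2).
The cleavage observation rules out Graphite.

Inconsistent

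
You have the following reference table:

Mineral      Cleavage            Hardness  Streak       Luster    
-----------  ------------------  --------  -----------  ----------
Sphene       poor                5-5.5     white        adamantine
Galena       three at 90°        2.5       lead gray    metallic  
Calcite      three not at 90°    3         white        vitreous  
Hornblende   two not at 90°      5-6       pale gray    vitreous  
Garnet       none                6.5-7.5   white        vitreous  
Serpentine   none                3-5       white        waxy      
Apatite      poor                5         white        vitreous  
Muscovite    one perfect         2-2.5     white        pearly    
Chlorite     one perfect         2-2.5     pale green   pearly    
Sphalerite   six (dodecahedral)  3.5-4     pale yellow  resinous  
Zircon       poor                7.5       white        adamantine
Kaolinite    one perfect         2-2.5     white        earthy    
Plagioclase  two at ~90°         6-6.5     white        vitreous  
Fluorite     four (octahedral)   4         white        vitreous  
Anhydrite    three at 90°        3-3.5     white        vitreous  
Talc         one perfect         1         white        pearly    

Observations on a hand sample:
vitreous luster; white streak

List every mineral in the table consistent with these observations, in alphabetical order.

Anhydrite, Apatite, Calcite, Fluorite, Garnet, Plagioclase

Vitreous luster — only Calcite, Hornblende, Garnet, Apatite, Plagioclase, Fluorite, Anhydrite remain.
White streak is inconsistent with Hornblende.
Remaining candidates: Anhydrite, Apatite, Calcite, Fluorite, Garnet, Plagioclase.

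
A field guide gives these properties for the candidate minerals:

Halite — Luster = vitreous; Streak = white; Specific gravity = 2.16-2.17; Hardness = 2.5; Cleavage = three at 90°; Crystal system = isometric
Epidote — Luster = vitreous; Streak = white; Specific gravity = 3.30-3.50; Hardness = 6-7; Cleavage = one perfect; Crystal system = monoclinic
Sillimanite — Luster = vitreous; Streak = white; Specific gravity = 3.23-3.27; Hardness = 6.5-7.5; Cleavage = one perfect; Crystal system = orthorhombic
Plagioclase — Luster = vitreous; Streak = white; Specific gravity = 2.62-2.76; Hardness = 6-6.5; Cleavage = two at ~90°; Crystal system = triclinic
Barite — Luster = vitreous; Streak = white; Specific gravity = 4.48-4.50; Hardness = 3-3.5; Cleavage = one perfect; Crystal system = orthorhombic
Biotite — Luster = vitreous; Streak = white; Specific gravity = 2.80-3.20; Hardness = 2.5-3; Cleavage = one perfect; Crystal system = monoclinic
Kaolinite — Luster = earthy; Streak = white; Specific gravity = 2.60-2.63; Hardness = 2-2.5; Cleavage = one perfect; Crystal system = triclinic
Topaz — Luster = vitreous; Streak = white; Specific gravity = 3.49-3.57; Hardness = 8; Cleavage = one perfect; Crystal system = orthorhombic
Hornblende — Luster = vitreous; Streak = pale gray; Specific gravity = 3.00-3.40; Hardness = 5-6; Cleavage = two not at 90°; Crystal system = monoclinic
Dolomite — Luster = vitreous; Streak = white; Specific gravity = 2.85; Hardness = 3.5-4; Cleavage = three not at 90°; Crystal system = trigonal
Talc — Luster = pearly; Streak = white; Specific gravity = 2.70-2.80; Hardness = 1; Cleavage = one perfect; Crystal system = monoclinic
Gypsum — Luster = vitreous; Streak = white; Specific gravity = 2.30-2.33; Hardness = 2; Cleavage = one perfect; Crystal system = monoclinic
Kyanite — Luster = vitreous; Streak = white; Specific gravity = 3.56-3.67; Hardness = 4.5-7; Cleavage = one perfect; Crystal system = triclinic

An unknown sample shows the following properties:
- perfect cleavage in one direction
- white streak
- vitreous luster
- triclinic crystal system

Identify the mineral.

Kyanite

Perfect cleavage in one direction eliminates Halite, Plagioclase, Hornblende, Dolomite.
White streak — consistent with all remaining minerals.
Vitreous luster is inconsistent with Kaolinite, Talc.
Triclinic crystal system — only Kyanite remains.
Only Kyanite satisfies all observations.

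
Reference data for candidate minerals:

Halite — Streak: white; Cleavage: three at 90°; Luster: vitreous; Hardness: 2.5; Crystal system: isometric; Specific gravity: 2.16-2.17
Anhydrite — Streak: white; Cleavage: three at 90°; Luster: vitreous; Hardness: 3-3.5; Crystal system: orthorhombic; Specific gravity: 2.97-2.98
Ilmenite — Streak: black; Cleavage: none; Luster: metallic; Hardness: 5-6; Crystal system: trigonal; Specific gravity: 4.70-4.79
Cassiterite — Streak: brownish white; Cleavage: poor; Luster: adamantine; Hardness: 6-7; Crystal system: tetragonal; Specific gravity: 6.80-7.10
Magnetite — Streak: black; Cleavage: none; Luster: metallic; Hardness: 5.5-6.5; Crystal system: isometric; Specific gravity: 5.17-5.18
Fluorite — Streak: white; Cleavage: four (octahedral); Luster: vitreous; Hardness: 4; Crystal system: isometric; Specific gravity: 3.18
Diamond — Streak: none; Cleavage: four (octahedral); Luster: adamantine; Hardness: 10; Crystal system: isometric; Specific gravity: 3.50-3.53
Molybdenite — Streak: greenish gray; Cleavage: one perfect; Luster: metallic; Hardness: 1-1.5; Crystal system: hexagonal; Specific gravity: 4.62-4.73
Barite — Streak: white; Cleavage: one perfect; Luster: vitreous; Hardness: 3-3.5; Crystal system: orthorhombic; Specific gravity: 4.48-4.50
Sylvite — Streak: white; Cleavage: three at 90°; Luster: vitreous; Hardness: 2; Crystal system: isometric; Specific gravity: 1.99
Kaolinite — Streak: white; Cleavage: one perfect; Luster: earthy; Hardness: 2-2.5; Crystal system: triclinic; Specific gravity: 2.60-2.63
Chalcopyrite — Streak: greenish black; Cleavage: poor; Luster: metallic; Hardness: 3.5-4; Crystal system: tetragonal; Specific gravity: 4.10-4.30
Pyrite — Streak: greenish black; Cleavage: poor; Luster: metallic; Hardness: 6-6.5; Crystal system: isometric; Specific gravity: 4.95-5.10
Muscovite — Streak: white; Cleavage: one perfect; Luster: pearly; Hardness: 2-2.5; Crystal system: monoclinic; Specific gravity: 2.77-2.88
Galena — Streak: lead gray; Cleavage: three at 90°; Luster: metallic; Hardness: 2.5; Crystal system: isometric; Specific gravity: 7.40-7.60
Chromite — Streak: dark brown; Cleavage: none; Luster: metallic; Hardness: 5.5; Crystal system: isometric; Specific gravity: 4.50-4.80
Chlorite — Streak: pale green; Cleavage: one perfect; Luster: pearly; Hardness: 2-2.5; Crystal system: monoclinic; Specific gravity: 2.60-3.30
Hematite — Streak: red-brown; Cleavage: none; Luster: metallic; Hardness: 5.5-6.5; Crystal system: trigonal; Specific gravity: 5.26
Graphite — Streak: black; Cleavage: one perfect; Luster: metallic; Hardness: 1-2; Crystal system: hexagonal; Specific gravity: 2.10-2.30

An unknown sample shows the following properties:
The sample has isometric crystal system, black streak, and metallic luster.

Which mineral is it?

Magnetite

Isometric crystal system: narrows the field to Halite, Magnetite, Fluorite, Diamond, Sylvite, Pyrite, Galena, Chromite.
Black streak: only Magnetite remains.
Metallic luster: consistent with all remaining minerals.
Only Magnetite satisfies all observations.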